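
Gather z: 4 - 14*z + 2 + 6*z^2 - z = 6*z^2 - 15*z + 6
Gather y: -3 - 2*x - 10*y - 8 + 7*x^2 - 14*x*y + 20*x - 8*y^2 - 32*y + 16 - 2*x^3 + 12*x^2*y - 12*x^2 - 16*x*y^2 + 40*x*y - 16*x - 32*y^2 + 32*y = -2*x^3 - 5*x^2 + 2*x + y^2*(-16*x - 40) + y*(12*x^2 + 26*x - 10) + 5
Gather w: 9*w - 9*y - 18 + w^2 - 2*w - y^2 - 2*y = w^2 + 7*w - y^2 - 11*y - 18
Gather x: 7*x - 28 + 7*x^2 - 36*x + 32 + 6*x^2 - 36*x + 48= 13*x^2 - 65*x + 52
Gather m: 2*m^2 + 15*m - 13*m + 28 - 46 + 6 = 2*m^2 + 2*m - 12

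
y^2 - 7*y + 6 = (y - 6)*(y - 1)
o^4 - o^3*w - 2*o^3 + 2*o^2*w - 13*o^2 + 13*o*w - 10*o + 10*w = (o - 5)*(o + 1)*(o + 2)*(o - w)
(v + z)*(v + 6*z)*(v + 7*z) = v^3 + 14*v^2*z + 55*v*z^2 + 42*z^3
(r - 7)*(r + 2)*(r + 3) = r^3 - 2*r^2 - 29*r - 42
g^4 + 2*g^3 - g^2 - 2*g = g*(g - 1)*(g + 1)*(g + 2)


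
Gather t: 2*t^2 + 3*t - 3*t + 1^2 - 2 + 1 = 2*t^2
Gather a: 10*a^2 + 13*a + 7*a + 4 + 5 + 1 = 10*a^2 + 20*a + 10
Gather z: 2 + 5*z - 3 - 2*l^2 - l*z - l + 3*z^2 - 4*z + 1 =-2*l^2 - l + 3*z^2 + z*(1 - l)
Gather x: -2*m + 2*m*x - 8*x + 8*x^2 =-2*m + 8*x^2 + x*(2*m - 8)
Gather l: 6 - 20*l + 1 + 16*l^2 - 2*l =16*l^2 - 22*l + 7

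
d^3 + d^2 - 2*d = d*(d - 1)*(d + 2)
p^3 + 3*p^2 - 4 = (p - 1)*(p + 2)^2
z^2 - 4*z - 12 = (z - 6)*(z + 2)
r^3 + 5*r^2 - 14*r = r*(r - 2)*(r + 7)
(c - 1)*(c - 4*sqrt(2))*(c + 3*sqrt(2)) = c^3 - sqrt(2)*c^2 - c^2 - 24*c + sqrt(2)*c + 24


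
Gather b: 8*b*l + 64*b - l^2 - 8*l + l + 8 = b*(8*l + 64) - l^2 - 7*l + 8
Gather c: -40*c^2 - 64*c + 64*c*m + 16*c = -40*c^2 + c*(64*m - 48)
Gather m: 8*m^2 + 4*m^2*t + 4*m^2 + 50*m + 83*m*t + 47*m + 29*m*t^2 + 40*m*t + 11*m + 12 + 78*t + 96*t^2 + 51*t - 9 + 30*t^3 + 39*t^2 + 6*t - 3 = m^2*(4*t + 12) + m*(29*t^2 + 123*t + 108) + 30*t^3 + 135*t^2 + 135*t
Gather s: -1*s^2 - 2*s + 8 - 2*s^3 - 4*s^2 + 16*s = -2*s^3 - 5*s^2 + 14*s + 8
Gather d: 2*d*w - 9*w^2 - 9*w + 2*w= 2*d*w - 9*w^2 - 7*w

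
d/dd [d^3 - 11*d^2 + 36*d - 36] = 3*d^2 - 22*d + 36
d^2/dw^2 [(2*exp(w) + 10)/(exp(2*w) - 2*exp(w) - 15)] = 2*(exp(4*w) + 22*exp(3*w) + 60*exp(2*w) + 290*exp(w) + 75)*exp(w)/(exp(6*w) - 6*exp(5*w) - 33*exp(4*w) + 172*exp(3*w) + 495*exp(2*w) - 1350*exp(w) - 3375)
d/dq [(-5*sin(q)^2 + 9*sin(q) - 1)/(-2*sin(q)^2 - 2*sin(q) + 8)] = 7*(-6*sin(q) - cos(2*q) + 6)*cos(q)/(2*(sin(q)^2 + sin(q) - 4)^2)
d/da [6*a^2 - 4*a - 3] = 12*a - 4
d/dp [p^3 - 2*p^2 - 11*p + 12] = 3*p^2 - 4*p - 11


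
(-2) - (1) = -3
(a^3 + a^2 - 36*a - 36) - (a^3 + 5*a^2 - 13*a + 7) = -4*a^2 - 23*a - 43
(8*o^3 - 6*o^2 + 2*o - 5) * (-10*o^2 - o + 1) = -80*o^5 + 52*o^4 - 6*o^3 + 42*o^2 + 7*o - 5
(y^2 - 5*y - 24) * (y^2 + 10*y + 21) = y^4 + 5*y^3 - 53*y^2 - 345*y - 504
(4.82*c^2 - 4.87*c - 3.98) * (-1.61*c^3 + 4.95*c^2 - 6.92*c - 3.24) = -7.7602*c^5 + 31.6997*c^4 - 51.0531*c^3 - 1.6174*c^2 + 43.3204*c + 12.8952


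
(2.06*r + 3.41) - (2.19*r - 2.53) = 5.94 - 0.13*r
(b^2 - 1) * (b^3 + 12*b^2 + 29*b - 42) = b^5 + 12*b^4 + 28*b^3 - 54*b^2 - 29*b + 42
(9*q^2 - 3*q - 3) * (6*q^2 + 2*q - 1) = 54*q^4 - 33*q^2 - 3*q + 3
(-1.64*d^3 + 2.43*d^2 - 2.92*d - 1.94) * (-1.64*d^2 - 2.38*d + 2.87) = 2.6896*d^5 - 0.0820000000000003*d^4 - 5.7014*d^3 + 17.1053*d^2 - 3.7632*d - 5.5678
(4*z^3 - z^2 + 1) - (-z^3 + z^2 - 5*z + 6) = 5*z^3 - 2*z^2 + 5*z - 5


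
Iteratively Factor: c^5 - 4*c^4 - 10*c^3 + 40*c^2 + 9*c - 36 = (c - 3)*(c^4 - c^3 - 13*c^2 + c + 12) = (c - 3)*(c - 1)*(c^3 - 13*c - 12) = (c - 4)*(c - 3)*(c - 1)*(c^2 + 4*c + 3) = (c - 4)*(c - 3)*(c - 1)*(c + 1)*(c + 3)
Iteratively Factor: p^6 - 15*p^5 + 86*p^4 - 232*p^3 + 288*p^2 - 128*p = (p - 4)*(p^5 - 11*p^4 + 42*p^3 - 64*p^2 + 32*p) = (p - 4)^2*(p^4 - 7*p^3 + 14*p^2 - 8*p) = p*(p - 4)^2*(p^3 - 7*p^2 + 14*p - 8) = p*(p - 4)^2*(p - 1)*(p^2 - 6*p + 8) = p*(p - 4)^2*(p - 2)*(p - 1)*(p - 4)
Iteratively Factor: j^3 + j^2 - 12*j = (j)*(j^2 + j - 12) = j*(j - 3)*(j + 4)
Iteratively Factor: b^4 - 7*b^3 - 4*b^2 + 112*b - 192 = (b - 4)*(b^3 - 3*b^2 - 16*b + 48) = (b - 4)*(b - 3)*(b^2 - 16) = (b - 4)*(b - 3)*(b + 4)*(b - 4)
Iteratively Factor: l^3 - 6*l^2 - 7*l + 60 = (l - 4)*(l^2 - 2*l - 15) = (l - 4)*(l + 3)*(l - 5)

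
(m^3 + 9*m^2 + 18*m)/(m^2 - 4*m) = (m^2 + 9*m + 18)/(m - 4)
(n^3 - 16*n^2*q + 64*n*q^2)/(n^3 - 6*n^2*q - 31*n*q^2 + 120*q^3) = n*(-n + 8*q)/(-n^2 - 2*n*q + 15*q^2)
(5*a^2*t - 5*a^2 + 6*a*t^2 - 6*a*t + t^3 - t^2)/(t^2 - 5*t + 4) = (5*a^2 + 6*a*t + t^2)/(t - 4)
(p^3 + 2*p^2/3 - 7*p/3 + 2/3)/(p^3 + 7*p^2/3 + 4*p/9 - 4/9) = 3*(p - 1)/(3*p + 2)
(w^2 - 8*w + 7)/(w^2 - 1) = (w - 7)/(w + 1)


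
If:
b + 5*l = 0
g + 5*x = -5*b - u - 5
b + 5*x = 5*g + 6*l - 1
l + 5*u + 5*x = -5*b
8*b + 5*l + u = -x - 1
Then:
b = -25/151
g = -2886/3775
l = 5/151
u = 3966/3775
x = -3366/3775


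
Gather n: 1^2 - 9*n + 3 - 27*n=4 - 36*n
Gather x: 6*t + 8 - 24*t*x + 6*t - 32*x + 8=12*t + x*(-24*t - 32) + 16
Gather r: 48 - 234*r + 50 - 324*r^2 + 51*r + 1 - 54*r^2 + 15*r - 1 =-378*r^2 - 168*r + 98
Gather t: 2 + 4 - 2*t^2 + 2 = 8 - 2*t^2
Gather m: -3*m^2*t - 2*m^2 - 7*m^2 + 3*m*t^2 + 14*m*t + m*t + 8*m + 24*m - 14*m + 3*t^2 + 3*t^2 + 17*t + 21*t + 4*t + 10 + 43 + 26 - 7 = m^2*(-3*t - 9) + m*(3*t^2 + 15*t + 18) + 6*t^2 + 42*t + 72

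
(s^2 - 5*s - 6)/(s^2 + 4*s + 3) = (s - 6)/(s + 3)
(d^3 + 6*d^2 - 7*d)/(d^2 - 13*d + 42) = d*(d^2 + 6*d - 7)/(d^2 - 13*d + 42)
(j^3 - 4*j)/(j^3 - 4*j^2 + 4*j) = (j + 2)/(j - 2)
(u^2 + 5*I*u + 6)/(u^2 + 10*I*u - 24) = (u - I)/(u + 4*I)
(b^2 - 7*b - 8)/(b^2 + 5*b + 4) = (b - 8)/(b + 4)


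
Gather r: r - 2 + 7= r + 5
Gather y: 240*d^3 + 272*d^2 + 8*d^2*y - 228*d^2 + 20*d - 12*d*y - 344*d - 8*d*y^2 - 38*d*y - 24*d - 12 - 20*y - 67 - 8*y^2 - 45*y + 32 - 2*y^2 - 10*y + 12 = 240*d^3 + 44*d^2 - 348*d + y^2*(-8*d - 10) + y*(8*d^2 - 50*d - 75) - 35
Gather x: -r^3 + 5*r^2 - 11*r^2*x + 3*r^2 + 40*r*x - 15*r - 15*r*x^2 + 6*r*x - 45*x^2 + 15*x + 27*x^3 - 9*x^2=-r^3 + 8*r^2 - 15*r + 27*x^3 + x^2*(-15*r - 54) + x*(-11*r^2 + 46*r + 15)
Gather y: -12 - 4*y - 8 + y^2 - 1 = y^2 - 4*y - 21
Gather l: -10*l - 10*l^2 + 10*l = -10*l^2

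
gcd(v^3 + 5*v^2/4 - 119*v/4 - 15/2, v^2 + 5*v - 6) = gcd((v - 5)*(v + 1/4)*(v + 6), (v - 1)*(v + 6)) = v + 6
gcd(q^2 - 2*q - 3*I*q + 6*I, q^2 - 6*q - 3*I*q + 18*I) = q - 3*I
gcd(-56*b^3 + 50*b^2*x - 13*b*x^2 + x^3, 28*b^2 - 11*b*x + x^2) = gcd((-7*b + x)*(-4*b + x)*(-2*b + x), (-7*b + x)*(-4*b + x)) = 28*b^2 - 11*b*x + x^2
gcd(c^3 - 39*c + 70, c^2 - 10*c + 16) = c - 2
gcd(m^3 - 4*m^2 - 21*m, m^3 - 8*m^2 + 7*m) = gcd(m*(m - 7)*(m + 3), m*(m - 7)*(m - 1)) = m^2 - 7*m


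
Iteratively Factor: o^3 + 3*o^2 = (o)*(o^2 + 3*o) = o*(o + 3)*(o)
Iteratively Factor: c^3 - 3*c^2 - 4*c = (c + 1)*(c^2 - 4*c) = c*(c + 1)*(c - 4)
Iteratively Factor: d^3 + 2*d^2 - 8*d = (d - 2)*(d^2 + 4*d) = (d - 2)*(d + 4)*(d)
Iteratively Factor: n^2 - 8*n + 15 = (n - 3)*(n - 5)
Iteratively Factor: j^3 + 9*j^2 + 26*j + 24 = (j + 2)*(j^2 + 7*j + 12) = (j + 2)*(j + 3)*(j + 4)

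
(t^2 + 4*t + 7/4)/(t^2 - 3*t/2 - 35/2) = (t + 1/2)/(t - 5)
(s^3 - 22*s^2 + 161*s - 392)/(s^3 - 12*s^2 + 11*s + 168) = (s - 7)/(s + 3)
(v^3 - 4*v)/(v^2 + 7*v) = (v^2 - 4)/(v + 7)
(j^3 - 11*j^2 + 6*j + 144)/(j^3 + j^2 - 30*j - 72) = (j - 8)/(j + 4)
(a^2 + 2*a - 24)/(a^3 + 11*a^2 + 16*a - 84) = (a - 4)/(a^2 + 5*a - 14)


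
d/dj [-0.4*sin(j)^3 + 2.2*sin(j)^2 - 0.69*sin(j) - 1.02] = (-1.2*sin(j)^2 + 4.4*sin(j) - 0.69)*cos(j)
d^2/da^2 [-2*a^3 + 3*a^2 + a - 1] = 6 - 12*a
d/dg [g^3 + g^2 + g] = 3*g^2 + 2*g + 1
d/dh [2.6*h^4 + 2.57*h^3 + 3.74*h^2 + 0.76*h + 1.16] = 10.4*h^3 + 7.71*h^2 + 7.48*h + 0.76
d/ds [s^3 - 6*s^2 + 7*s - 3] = 3*s^2 - 12*s + 7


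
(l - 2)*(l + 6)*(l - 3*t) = l^3 - 3*l^2*t + 4*l^2 - 12*l*t - 12*l + 36*t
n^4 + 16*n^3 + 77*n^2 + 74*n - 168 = (n - 1)*(n + 4)*(n + 6)*(n + 7)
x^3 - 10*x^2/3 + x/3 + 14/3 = (x - 7/3)*(x - 2)*(x + 1)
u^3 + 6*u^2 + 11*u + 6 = (u + 1)*(u + 2)*(u + 3)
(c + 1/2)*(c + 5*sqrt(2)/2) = c^2 + c/2 + 5*sqrt(2)*c/2 + 5*sqrt(2)/4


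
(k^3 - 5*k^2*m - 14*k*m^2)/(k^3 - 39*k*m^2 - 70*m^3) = k/(k + 5*m)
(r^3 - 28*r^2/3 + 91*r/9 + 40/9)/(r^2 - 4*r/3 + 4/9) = (9*r^3 - 84*r^2 + 91*r + 40)/(9*r^2 - 12*r + 4)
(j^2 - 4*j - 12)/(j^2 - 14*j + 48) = (j + 2)/(j - 8)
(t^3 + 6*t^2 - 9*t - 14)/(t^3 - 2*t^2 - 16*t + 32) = (t^2 + 8*t + 7)/(t^2 - 16)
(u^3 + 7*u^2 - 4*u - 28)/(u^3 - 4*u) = (u + 7)/u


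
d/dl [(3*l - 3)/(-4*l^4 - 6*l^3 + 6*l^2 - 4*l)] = 3*(3*l^4 - l^3 - 6*l^2 + 3*l - 1)/(l^2*(4*l^6 + 12*l^5 - 3*l^4 - 10*l^3 + 21*l^2 - 12*l + 4))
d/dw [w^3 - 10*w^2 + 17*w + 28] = 3*w^2 - 20*w + 17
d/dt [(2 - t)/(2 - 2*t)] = 1/(2*(t - 1)^2)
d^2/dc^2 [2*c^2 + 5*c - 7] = 4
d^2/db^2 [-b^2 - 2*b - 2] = -2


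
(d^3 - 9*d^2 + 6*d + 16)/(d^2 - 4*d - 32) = (d^2 - d - 2)/(d + 4)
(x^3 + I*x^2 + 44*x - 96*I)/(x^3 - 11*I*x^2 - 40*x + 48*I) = (x + 8*I)/(x - 4*I)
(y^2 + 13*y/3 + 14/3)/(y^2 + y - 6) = (y^2 + 13*y/3 + 14/3)/(y^2 + y - 6)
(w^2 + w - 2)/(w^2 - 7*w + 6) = (w + 2)/(w - 6)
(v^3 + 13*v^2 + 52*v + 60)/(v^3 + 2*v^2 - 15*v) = (v^2 + 8*v + 12)/(v*(v - 3))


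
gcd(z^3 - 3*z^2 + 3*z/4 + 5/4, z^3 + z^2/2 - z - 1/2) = z^2 - z/2 - 1/2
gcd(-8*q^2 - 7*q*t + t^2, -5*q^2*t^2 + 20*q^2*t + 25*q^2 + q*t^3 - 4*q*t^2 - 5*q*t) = 1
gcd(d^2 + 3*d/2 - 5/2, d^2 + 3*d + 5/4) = d + 5/2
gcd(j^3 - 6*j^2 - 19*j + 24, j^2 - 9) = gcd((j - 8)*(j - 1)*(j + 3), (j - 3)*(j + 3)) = j + 3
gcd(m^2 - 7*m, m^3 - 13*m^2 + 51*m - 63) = m - 7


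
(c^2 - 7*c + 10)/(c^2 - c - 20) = (c - 2)/(c + 4)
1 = 1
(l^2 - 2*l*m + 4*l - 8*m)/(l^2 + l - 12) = (l - 2*m)/(l - 3)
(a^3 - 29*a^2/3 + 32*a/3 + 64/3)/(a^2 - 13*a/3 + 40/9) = 3*(a^2 - 7*a - 8)/(3*a - 5)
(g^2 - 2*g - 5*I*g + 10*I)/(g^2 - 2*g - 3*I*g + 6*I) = (g - 5*I)/(g - 3*I)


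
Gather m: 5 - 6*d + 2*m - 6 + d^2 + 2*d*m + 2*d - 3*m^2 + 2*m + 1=d^2 - 4*d - 3*m^2 + m*(2*d + 4)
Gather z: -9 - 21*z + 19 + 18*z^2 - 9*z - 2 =18*z^2 - 30*z + 8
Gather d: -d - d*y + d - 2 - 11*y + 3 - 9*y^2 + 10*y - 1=-d*y - 9*y^2 - y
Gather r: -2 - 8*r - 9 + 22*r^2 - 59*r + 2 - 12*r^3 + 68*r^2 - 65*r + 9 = -12*r^3 + 90*r^2 - 132*r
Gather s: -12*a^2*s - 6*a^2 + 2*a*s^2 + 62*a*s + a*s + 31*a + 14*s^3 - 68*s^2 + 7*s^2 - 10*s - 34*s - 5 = -6*a^2 + 31*a + 14*s^3 + s^2*(2*a - 61) + s*(-12*a^2 + 63*a - 44) - 5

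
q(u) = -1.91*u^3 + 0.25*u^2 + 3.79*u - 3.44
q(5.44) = -282.91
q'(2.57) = -32.77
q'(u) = -5.73*u^2 + 0.5*u + 3.79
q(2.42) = -19.87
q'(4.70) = -120.44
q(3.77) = -87.94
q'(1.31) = -5.39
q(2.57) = -24.47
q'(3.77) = -75.76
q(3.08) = -45.20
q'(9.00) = -455.84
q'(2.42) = -28.56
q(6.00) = -384.26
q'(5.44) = -163.06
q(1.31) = -2.34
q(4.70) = -178.41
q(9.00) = -1341.47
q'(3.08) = -49.03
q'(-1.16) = -4.50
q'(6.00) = -199.49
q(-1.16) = -4.52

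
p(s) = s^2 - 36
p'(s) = 2*s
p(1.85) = -32.58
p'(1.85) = 3.70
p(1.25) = -34.44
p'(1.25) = 2.50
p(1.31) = -34.28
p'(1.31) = 2.62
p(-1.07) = -34.86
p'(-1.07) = -2.14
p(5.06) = -10.40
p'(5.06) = 10.12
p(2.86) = -27.82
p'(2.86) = 5.72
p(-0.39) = -35.85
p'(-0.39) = -0.78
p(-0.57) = -35.68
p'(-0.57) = -1.14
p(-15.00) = 189.00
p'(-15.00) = -30.00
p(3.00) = -27.00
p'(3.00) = 6.00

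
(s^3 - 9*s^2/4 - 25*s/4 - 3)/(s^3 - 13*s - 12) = (s + 3/4)/(s + 3)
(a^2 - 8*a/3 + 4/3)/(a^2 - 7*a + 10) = (a - 2/3)/(a - 5)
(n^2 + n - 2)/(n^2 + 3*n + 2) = (n - 1)/(n + 1)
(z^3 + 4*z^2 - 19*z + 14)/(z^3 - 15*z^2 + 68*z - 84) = (z^2 + 6*z - 7)/(z^2 - 13*z + 42)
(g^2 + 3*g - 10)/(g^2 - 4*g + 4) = (g + 5)/(g - 2)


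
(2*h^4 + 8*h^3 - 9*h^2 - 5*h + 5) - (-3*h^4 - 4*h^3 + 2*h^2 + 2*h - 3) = 5*h^4 + 12*h^3 - 11*h^2 - 7*h + 8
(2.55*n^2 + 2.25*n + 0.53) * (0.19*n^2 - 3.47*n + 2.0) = 0.4845*n^4 - 8.421*n^3 - 2.6068*n^2 + 2.6609*n + 1.06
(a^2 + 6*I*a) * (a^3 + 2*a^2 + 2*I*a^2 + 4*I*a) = a^5 + 2*a^4 + 8*I*a^4 - 12*a^3 + 16*I*a^3 - 24*a^2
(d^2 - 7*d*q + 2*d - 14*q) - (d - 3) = d^2 - 7*d*q + d - 14*q + 3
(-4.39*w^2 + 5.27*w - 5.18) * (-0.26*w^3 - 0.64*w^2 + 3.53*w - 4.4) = 1.1414*w^5 + 1.4394*w^4 - 17.5227*w^3 + 41.2343*w^2 - 41.4734*w + 22.792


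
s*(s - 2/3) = s^2 - 2*s/3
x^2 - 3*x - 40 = (x - 8)*(x + 5)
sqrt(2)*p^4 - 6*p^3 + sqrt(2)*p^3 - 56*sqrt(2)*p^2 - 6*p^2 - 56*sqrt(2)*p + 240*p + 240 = (p - 6*sqrt(2))*(p - 2*sqrt(2))*(p + 5*sqrt(2))*(sqrt(2)*p + sqrt(2))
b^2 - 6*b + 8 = (b - 4)*(b - 2)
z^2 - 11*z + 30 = (z - 6)*(z - 5)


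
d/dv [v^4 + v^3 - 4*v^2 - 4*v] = 4*v^3 + 3*v^2 - 8*v - 4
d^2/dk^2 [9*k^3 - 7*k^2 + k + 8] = 54*k - 14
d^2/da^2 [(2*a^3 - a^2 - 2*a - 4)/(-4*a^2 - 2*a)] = 4*(a^3 + 12*a^2 + 6*a + 1)/(a^3*(8*a^3 + 12*a^2 + 6*a + 1))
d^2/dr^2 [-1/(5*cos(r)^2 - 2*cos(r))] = (50*(1 - cos(2*r))^2 + 75*cos(r) + 54*cos(2*r) - 15*cos(3*r) - 162)/(2*(5*cos(r) - 2)^3*cos(r)^3)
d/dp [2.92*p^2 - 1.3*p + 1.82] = 5.84*p - 1.3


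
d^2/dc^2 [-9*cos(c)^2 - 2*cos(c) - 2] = 2*cos(c) + 18*cos(2*c)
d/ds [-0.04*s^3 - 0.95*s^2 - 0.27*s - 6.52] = -0.12*s^2 - 1.9*s - 0.27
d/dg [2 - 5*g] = -5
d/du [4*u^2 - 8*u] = 8*u - 8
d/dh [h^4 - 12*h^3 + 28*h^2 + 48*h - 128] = 4*h^3 - 36*h^2 + 56*h + 48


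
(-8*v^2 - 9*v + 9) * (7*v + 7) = -56*v^3 - 119*v^2 + 63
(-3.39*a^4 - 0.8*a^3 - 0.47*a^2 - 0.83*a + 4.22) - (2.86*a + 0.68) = -3.39*a^4 - 0.8*a^3 - 0.47*a^2 - 3.69*a + 3.54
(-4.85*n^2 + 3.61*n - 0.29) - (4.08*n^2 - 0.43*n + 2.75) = -8.93*n^2 + 4.04*n - 3.04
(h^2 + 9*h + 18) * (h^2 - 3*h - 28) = h^4 + 6*h^3 - 37*h^2 - 306*h - 504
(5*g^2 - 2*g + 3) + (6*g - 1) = 5*g^2 + 4*g + 2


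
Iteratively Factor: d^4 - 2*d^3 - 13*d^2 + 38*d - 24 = (d + 4)*(d^3 - 6*d^2 + 11*d - 6) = (d - 2)*(d + 4)*(d^2 - 4*d + 3) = (d - 2)*(d - 1)*(d + 4)*(d - 3)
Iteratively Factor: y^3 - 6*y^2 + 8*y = (y)*(y^2 - 6*y + 8) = y*(y - 2)*(y - 4)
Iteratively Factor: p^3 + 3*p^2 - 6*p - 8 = (p - 2)*(p^2 + 5*p + 4) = (p - 2)*(p + 1)*(p + 4)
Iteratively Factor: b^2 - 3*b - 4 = (b + 1)*(b - 4)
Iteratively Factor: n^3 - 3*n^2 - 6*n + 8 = (n + 2)*(n^2 - 5*n + 4) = (n - 4)*(n + 2)*(n - 1)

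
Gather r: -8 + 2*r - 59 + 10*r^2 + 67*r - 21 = 10*r^2 + 69*r - 88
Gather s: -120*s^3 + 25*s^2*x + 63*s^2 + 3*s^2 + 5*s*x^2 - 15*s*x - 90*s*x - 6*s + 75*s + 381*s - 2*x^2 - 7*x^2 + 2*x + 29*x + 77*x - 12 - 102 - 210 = -120*s^3 + s^2*(25*x + 66) + s*(5*x^2 - 105*x + 450) - 9*x^2 + 108*x - 324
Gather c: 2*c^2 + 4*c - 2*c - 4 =2*c^2 + 2*c - 4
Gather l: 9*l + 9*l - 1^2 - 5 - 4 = 18*l - 10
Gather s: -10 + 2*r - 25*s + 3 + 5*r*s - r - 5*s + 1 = r + s*(5*r - 30) - 6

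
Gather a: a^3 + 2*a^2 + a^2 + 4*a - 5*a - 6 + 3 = a^3 + 3*a^2 - a - 3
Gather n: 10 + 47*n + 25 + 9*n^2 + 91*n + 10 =9*n^2 + 138*n + 45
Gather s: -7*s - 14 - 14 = -7*s - 28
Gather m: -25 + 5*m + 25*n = 5*m + 25*n - 25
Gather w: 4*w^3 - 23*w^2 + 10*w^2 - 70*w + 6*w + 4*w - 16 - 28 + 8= 4*w^3 - 13*w^2 - 60*w - 36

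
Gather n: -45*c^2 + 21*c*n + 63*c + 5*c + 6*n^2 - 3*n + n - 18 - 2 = -45*c^2 + 68*c + 6*n^2 + n*(21*c - 2) - 20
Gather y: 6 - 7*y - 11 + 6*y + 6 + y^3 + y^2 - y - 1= y^3 + y^2 - 2*y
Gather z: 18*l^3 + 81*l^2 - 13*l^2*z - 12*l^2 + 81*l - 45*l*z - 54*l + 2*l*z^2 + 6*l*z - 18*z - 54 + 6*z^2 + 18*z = 18*l^3 + 69*l^2 + 27*l + z^2*(2*l + 6) + z*(-13*l^2 - 39*l) - 54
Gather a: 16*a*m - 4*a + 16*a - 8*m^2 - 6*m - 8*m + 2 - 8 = a*(16*m + 12) - 8*m^2 - 14*m - 6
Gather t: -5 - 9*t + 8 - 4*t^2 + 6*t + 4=-4*t^2 - 3*t + 7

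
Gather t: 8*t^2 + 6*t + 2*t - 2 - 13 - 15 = 8*t^2 + 8*t - 30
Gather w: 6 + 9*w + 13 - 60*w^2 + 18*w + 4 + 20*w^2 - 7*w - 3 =-40*w^2 + 20*w + 20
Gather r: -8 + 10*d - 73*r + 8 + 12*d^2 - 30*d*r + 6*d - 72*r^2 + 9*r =12*d^2 + 16*d - 72*r^2 + r*(-30*d - 64)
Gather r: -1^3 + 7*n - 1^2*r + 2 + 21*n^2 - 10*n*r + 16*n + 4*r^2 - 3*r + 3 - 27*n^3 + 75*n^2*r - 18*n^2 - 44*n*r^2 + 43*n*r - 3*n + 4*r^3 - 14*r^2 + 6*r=-27*n^3 + 3*n^2 + 20*n + 4*r^3 + r^2*(-44*n - 10) + r*(75*n^2 + 33*n + 2) + 4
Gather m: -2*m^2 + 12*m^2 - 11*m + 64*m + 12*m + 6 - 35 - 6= 10*m^2 + 65*m - 35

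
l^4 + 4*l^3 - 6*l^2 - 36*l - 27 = (l - 3)*(l + 1)*(l + 3)^2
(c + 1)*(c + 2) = c^2 + 3*c + 2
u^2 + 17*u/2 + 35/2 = (u + 7/2)*(u + 5)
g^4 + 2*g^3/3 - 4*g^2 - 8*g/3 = g*(g - 2)*(g + 2/3)*(g + 2)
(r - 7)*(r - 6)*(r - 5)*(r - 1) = r^4 - 19*r^3 + 125*r^2 - 317*r + 210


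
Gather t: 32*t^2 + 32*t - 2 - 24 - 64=32*t^2 + 32*t - 90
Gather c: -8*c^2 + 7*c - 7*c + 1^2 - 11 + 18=8 - 8*c^2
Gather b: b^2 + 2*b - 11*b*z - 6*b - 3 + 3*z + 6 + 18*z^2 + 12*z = b^2 + b*(-11*z - 4) + 18*z^2 + 15*z + 3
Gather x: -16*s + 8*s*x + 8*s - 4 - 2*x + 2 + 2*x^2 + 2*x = 8*s*x - 8*s + 2*x^2 - 2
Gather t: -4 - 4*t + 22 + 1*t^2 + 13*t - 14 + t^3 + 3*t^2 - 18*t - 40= t^3 + 4*t^2 - 9*t - 36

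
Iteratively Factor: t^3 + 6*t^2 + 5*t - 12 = (t - 1)*(t^2 + 7*t + 12) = (t - 1)*(t + 4)*(t + 3)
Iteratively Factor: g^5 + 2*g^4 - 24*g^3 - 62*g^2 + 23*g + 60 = (g + 4)*(g^4 - 2*g^3 - 16*g^2 + 2*g + 15) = (g + 1)*(g + 4)*(g^3 - 3*g^2 - 13*g + 15) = (g - 5)*(g + 1)*(g + 4)*(g^2 + 2*g - 3) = (g - 5)*(g + 1)*(g + 3)*(g + 4)*(g - 1)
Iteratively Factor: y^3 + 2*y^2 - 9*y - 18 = (y - 3)*(y^2 + 5*y + 6) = (y - 3)*(y + 3)*(y + 2)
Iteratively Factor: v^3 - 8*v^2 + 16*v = (v)*(v^2 - 8*v + 16) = v*(v - 4)*(v - 4)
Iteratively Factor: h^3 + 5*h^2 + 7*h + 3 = (h + 1)*(h^2 + 4*h + 3) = (h + 1)^2*(h + 3)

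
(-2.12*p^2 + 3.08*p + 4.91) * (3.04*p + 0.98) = -6.4448*p^3 + 7.2856*p^2 + 17.9448*p + 4.8118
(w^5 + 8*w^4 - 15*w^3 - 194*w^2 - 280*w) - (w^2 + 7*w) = w^5 + 8*w^4 - 15*w^3 - 195*w^2 - 287*w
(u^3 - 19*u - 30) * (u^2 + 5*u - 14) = u^5 + 5*u^4 - 33*u^3 - 125*u^2 + 116*u + 420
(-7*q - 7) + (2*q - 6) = -5*q - 13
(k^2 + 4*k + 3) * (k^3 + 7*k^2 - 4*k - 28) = k^5 + 11*k^4 + 27*k^3 - 23*k^2 - 124*k - 84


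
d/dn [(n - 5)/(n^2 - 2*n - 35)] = (n^2 - 2*n - 2*(n - 5)*(n - 1) - 35)/(-n^2 + 2*n + 35)^2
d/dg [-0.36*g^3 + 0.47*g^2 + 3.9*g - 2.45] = -1.08*g^2 + 0.94*g + 3.9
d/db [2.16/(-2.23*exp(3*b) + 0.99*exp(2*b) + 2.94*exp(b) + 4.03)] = (14.4504*exp(2*b) - 4.2768*exp(b) - 6.3504)*exp(b)/(-2.23*exp(3*b) + 0.99*exp(2*b) + 2.94*exp(b) + 4.03)^2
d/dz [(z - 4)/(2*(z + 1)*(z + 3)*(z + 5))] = (-2*z^3 + 3*z^2 + 72*z + 107)/(2*(z^6 + 18*z^5 + 127*z^4 + 444*z^3 + 799*z^2 + 690*z + 225))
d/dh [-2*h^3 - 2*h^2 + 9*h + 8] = -6*h^2 - 4*h + 9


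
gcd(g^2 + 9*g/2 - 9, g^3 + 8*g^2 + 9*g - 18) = g + 6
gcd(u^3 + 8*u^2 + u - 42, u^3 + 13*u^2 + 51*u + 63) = u^2 + 10*u + 21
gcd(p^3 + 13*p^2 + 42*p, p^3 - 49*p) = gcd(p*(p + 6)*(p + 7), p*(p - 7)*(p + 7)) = p^2 + 7*p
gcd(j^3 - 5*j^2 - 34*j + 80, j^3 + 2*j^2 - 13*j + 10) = j^2 + 3*j - 10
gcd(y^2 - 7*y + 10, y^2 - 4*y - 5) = y - 5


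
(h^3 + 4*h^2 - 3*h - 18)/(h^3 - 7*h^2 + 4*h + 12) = (h^2 + 6*h + 9)/(h^2 - 5*h - 6)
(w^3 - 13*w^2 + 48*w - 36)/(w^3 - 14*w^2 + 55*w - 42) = (w - 6)/(w - 7)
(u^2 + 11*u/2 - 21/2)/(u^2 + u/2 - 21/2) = (2*u^2 + 11*u - 21)/(2*u^2 + u - 21)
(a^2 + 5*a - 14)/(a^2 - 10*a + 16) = (a + 7)/(a - 8)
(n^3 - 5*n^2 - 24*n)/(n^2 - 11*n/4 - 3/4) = 4*n*(-n^2 + 5*n + 24)/(-4*n^2 + 11*n + 3)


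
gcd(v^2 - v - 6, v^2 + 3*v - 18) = v - 3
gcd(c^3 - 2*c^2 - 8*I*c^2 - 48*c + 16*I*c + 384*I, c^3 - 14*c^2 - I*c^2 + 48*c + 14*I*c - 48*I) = c - 8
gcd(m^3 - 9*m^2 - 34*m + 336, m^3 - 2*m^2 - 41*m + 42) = m^2 - m - 42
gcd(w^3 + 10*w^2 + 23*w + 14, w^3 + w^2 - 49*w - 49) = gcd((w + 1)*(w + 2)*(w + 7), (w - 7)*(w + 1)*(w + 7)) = w^2 + 8*w + 7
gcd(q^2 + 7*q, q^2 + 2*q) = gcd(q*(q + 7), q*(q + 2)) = q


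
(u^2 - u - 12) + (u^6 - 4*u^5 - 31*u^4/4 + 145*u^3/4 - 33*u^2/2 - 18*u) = u^6 - 4*u^5 - 31*u^4/4 + 145*u^3/4 - 31*u^2/2 - 19*u - 12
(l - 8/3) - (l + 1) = -11/3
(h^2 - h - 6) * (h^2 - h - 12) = h^4 - 2*h^3 - 17*h^2 + 18*h + 72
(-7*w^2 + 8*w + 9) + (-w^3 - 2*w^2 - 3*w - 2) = -w^3 - 9*w^2 + 5*w + 7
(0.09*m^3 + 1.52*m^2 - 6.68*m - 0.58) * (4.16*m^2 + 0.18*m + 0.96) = 0.3744*m^5 + 6.3394*m^4 - 27.4288*m^3 - 2.156*m^2 - 6.5172*m - 0.5568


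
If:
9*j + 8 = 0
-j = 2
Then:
No Solution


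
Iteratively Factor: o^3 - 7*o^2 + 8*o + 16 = (o + 1)*(o^2 - 8*o + 16) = (o - 4)*(o + 1)*(o - 4)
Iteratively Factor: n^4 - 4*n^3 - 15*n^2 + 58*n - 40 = (n - 2)*(n^3 - 2*n^2 - 19*n + 20) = (n - 2)*(n + 4)*(n^2 - 6*n + 5) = (n - 2)*(n - 1)*(n + 4)*(n - 5)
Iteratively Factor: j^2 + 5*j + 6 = (j + 2)*(j + 3)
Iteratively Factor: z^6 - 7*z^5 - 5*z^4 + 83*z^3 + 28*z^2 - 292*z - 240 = (z + 2)*(z^5 - 9*z^4 + 13*z^3 + 57*z^2 - 86*z - 120) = (z - 3)*(z + 2)*(z^4 - 6*z^3 - 5*z^2 + 42*z + 40) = (z - 3)*(z + 1)*(z + 2)*(z^3 - 7*z^2 + 2*z + 40) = (z - 5)*(z - 3)*(z + 1)*(z + 2)*(z^2 - 2*z - 8) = (z - 5)*(z - 4)*(z - 3)*(z + 1)*(z + 2)*(z + 2)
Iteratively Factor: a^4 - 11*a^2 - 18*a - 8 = (a + 1)*(a^3 - a^2 - 10*a - 8) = (a + 1)^2*(a^2 - 2*a - 8) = (a - 4)*(a + 1)^2*(a + 2)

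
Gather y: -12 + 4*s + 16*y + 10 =4*s + 16*y - 2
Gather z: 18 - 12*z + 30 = 48 - 12*z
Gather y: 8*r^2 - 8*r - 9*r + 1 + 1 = 8*r^2 - 17*r + 2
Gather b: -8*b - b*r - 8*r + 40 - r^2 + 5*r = b*(-r - 8) - r^2 - 3*r + 40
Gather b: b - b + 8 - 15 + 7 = 0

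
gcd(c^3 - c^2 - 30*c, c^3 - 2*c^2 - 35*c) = c^2 + 5*c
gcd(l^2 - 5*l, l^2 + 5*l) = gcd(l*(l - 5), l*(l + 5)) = l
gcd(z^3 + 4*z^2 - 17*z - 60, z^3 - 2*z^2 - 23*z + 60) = z^2 + z - 20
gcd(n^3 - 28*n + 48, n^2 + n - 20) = n - 4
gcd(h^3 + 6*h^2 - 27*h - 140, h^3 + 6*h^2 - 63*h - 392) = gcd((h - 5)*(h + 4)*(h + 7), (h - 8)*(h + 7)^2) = h + 7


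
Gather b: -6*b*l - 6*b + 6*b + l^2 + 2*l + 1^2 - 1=-6*b*l + l^2 + 2*l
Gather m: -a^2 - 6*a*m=-a^2 - 6*a*m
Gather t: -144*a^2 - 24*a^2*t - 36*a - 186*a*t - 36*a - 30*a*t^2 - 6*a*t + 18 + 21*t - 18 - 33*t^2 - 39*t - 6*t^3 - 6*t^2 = -144*a^2 - 72*a - 6*t^3 + t^2*(-30*a - 39) + t*(-24*a^2 - 192*a - 18)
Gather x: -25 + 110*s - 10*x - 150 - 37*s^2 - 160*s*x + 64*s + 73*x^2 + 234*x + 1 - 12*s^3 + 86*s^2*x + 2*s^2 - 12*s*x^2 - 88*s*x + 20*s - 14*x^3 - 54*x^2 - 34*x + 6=-12*s^3 - 35*s^2 + 194*s - 14*x^3 + x^2*(19 - 12*s) + x*(86*s^2 - 248*s + 190) - 168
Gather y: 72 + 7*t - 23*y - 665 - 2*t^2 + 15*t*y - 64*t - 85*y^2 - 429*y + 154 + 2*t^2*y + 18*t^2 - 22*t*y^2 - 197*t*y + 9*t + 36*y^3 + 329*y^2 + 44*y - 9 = 16*t^2 - 48*t + 36*y^3 + y^2*(244 - 22*t) + y*(2*t^2 - 182*t - 408) - 448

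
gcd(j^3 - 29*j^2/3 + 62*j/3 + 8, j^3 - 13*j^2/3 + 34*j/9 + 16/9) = j + 1/3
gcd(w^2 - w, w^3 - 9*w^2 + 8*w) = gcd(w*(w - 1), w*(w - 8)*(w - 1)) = w^2 - w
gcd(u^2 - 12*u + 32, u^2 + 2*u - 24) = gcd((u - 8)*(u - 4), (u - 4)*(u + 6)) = u - 4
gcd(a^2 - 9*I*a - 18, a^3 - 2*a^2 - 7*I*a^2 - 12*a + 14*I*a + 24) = a - 3*I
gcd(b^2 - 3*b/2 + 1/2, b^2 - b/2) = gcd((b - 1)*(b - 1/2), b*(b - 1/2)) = b - 1/2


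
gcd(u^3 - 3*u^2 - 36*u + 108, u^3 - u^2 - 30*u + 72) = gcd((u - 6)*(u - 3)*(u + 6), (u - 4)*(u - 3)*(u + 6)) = u^2 + 3*u - 18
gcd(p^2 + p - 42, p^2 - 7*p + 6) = p - 6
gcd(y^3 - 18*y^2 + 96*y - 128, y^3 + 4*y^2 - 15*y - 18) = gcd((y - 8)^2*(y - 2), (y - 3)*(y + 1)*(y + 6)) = 1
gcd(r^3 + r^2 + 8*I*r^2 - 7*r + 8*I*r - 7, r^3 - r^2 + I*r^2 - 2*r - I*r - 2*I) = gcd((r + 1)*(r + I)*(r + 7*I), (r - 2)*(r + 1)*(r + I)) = r^2 + r*(1 + I) + I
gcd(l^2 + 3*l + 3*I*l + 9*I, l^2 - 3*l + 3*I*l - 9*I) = l + 3*I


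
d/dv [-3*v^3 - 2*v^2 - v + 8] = -9*v^2 - 4*v - 1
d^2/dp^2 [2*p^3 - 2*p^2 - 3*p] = 12*p - 4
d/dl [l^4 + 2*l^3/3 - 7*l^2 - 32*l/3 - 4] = 4*l^3 + 2*l^2 - 14*l - 32/3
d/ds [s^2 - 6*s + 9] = 2*s - 6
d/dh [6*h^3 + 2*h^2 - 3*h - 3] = 18*h^2 + 4*h - 3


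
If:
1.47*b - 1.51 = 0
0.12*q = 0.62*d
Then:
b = 1.03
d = 0.193548387096774*q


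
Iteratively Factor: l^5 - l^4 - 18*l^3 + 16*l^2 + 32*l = (l)*(l^4 - l^3 - 18*l^2 + 16*l + 32) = l*(l - 2)*(l^3 + l^2 - 16*l - 16) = l*(l - 2)*(l + 1)*(l^2 - 16) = l*(l - 4)*(l - 2)*(l + 1)*(l + 4)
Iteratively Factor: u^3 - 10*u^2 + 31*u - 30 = (u - 2)*(u^2 - 8*u + 15) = (u - 5)*(u - 2)*(u - 3)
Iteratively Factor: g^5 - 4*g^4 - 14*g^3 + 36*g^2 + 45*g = (g)*(g^4 - 4*g^3 - 14*g^2 + 36*g + 45) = g*(g - 5)*(g^3 + g^2 - 9*g - 9) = g*(g - 5)*(g - 3)*(g^2 + 4*g + 3) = g*(g - 5)*(g - 3)*(g + 1)*(g + 3)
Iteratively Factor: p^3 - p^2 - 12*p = (p)*(p^2 - p - 12) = p*(p - 4)*(p + 3)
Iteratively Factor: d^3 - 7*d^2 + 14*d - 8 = (d - 1)*(d^2 - 6*d + 8) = (d - 4)*(d - 1)*(d - 2)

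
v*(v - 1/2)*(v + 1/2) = v^3 - v/4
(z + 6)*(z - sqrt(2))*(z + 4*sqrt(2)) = z^3 + 3*sqrt(2)*z^2 + 6*z^2 - 8*z + 18*sqrt(2)*z - 48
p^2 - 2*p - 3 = (p - 3)*(p + 1)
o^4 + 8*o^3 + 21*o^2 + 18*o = o*(o + 2)*(o + 3)^2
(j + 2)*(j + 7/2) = j^2 + 11*j/2 + 7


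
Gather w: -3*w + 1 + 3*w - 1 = 0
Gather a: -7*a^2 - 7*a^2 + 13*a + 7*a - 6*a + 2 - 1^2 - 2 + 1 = -14*a^2 + 14*a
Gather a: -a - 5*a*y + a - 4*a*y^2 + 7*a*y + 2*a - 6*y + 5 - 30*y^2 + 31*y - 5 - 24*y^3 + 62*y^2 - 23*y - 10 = a*(-4*y^2 + 2*y + 2) - 24*y^3 + 32*y^2 + 2*y - 10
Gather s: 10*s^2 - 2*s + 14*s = 10*s^2 + 12*s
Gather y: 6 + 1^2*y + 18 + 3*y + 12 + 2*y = 6*y + 36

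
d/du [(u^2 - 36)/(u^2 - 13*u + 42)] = -13/(u^2 - 14*u + 49)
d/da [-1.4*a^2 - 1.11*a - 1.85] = -2.8*a - 1.11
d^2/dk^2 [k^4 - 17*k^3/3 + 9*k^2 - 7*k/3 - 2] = 12*k^2 - 34*k + 18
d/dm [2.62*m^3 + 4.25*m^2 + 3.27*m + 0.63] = 7.86*m^2 + 8.5*m + 3.27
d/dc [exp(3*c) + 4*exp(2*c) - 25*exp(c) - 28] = (3*exp(2*c) + 8*exp(c) - 25)*exp(c)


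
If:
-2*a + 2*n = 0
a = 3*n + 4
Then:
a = -2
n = -2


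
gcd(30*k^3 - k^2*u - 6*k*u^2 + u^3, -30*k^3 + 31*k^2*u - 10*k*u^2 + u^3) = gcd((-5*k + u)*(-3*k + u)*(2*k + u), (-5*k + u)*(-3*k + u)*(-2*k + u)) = 15*k^2 - 8*k*u + u^2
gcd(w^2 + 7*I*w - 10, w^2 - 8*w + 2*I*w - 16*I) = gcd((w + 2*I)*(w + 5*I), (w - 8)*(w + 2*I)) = w + 2*I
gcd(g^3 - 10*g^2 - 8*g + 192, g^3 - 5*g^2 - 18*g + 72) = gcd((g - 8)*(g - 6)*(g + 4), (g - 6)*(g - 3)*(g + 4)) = g^2 - 2*g - 24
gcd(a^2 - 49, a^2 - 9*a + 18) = 1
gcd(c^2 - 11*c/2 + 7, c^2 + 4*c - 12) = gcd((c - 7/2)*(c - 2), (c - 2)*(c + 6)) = c - 2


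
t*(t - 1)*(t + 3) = t^3 + 2*t^2 - 3*t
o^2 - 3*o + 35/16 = (o - 7/4)*(o - 5/4)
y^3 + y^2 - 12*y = y*(y - 3)*(y + 4)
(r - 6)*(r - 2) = r^2 - 8*r + 12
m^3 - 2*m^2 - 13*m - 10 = (m - 5)*(m + 1)*(m + 2)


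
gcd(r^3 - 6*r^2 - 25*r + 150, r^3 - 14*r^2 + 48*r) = r - 6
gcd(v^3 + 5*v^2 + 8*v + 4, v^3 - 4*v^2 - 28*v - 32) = v^2 + 4*v + 4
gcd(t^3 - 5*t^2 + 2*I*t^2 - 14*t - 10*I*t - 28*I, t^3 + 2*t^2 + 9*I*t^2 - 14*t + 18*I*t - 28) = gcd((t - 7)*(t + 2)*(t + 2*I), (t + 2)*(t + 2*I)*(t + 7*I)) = t^2 + t*(2 + 2*I) + 4*I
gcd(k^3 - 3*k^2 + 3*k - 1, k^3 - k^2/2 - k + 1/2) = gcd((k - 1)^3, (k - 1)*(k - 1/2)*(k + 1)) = k - 1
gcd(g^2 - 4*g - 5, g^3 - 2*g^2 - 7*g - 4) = g + 1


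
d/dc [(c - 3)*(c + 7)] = 2*c + 4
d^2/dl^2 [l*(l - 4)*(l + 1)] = 6*l - 6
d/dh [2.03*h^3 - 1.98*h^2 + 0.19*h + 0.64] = 6.09*h^2 - 3.96*h + 0.19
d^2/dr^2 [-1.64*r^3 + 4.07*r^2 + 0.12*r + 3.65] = 8.14 - 9.84*r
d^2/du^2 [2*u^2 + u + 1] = 4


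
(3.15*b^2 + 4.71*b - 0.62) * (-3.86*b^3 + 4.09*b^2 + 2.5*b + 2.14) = -12.159*b^5 - 5.2971*b^4 + 29.5321*b^3 + 15.9802*b^2 + 8.5294*b - 1.3268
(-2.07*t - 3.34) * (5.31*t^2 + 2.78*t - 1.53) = -10.9917*t^3 - 23.49*t^2 - 6.1181*t + 5.1102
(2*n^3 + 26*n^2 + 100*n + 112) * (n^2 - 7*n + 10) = 2*n^5 + 12*n^4 - 62*n^3 - 328*n^2 + 216*n + 1120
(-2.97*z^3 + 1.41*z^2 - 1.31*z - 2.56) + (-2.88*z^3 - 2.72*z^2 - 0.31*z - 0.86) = -5.85*z^3 - 1.31*z^2 - 1.62*z - 3.42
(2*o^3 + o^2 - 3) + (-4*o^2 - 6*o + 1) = 2*o^3 - 3*o^2 - 6*o - 2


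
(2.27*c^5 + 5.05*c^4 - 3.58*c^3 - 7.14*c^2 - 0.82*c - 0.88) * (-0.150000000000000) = -0.3405*c^5 - 0.7575*c^4 + 0.537*c^3 + 1.071*c^2 + 0.123*c + 0.132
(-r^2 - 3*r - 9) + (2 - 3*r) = -r^2 - 6*r - 7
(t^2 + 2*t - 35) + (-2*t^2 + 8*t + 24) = -t^2 + 10*t - 11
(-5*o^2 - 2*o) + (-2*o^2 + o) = -7*o^2 - o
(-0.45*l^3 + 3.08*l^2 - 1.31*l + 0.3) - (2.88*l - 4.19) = -0.45*l^3 + 3.08*l^2 - 4.19*l + 4.49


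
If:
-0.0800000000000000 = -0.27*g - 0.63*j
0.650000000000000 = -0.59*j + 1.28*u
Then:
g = 2.86691776522285 - 5.06214689265537*u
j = 2.16949152542373*u - 1.10169491525424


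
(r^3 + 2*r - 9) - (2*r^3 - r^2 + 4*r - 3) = -r^3 + r^2 - 2*r - 6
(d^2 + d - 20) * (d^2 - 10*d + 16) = d^4 - 9*d^3 - 14*d^2 + 216*d - 320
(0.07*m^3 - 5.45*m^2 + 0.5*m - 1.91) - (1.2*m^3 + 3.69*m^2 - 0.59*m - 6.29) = -1.13*m^3 - 9.14*m^2 + 1.09*m + 4.38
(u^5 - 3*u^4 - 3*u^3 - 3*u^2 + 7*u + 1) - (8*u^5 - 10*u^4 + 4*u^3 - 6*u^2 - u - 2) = -7*u^5 + 7*u^4 - 7*u^3 + 3*u^2 + 8*u + 3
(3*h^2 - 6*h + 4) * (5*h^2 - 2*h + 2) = 15*h^4 - 36*h^3 + 38*h^2 - 20*h + 8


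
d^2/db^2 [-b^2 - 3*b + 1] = -2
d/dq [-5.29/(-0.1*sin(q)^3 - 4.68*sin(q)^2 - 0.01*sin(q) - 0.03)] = (-49.5144*sin(q) + 0.7935*cos(2*q) - 0.8464)*cos(q)/(0.1*sin(q)^3 + 4.68*sin(q)^2 + 0.01*sin(q) + 0.03)^2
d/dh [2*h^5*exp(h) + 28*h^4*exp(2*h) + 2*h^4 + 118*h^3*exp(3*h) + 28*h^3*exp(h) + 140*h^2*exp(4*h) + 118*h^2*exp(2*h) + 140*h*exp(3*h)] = 2*h^5*exp(h) + 56*h^4*exp(2*h) + 10*h^4*exp(h) + 354*h^3*exp(3*h) + 112*h^3*exp(2*h) + 28*h^3*exp(h) + 8*h^3 + 560*h^2*exp(4*h) + 354*h^2*exp(3*h) + 236*h^2*exp(2*h) + 84*h^2*exp(h) + 280*h*exp(4*h) + 420*h*exp(3*h) + 236*h*exp(2*h) + 140*exp(3*h)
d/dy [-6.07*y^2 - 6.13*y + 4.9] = -12.14*y - 6.13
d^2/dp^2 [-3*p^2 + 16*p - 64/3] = -6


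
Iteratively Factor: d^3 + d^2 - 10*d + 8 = (d - 2)*(d^2 + 3*d - 4) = (d - 2)*(d + 4)*(d - 1)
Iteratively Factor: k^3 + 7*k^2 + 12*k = (k)*(k^2 + 7*k + 12) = k*(k + 3)*(k + 4)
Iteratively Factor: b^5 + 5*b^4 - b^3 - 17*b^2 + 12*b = (b + 4)*(b^4 + b^3 - 5*b^2 + 3*b) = (b + 3)*(b + 4)*(b^3 - 2*b^2 + b) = b*(b + 3)*(b + 4)*(b^2 - 2*b + 1) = b*(b - 1)*(b + 3)*(b + 4)*(b - 1)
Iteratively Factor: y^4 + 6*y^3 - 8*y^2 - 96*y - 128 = (y - 4)*(y^3 + 10*y^2 + 32*y + 32) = (y - 4)*(y + 4)*(y^2 + 6*y + 8) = (y - 4)*(y + 4)^2*(y + 2)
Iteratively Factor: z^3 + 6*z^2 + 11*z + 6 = (z + 2)*(z^2 + 4*z + 3) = (z + 2)*(z + 3)*(z + 1)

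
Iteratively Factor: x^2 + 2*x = (x)*(x + 2)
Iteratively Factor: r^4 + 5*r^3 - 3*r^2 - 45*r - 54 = (r + 3)*(r^3 + 2*r^2 - 9*r - 18) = (r + 3)^2*(r^2 - r - 6) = (r - 3)*(r + 3)^2*(r + 2)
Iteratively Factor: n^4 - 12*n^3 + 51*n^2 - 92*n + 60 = (n - 2)*(n^3 - 10*n^2 + 31*n - 30) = (n - 2)^2*(n^2 - 8*n + 15) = (n - 3)*(n - 2)^2*(n - 5)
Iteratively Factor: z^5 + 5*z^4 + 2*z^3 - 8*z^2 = (z)*(z^4 + 5*z^3 + 2*z^2 - 8*z) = z*(z + 4)*(z^3 + z^2 - 2*z) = z*(z - 1)*(z + 4)*(z^2 + 2*z) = z*(z - 1)*(z + 2)*(z + 4)*(z)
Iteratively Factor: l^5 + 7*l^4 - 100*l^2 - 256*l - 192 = (l + 4)*(l^4 + 3*l^3 - 12*l^2 - 52*l - 48) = (l + 2)*(l + 4)*(l^3 + l^2 - 14*l - 24) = (l + 2)^2*(l + 4)*(l^2 - l - 12) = (l + 2)^2*(l + 3)*(l + 4)*(l - 4)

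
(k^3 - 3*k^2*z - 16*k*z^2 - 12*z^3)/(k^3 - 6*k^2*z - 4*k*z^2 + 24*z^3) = (-k - z)/(-k + 2*z)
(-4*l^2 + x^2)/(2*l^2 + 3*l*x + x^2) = (-2*l + x)/(l + x)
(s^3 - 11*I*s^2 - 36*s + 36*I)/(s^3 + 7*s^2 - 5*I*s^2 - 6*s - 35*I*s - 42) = (s - 6*I)/(s + 7)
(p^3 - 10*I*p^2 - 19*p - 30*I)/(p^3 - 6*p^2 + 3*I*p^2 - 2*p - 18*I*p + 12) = (p^2 - 11*I*p - 30)/(p^2 + 2*p*(-3 + I) - 12*I)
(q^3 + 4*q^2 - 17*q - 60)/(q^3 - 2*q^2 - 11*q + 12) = (q + 5)/(q - 1)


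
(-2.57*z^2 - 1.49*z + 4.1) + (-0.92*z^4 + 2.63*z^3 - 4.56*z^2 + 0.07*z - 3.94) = -0.92*z^4 + 2.63*z^3 - 7.13*z^2 - 1.42*z + 0.16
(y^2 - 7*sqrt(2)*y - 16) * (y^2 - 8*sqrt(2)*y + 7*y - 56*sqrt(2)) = y^4 - 15*sqrt(2)*y^3 + 7*y^3 - 105*sqrt(2)*y^2 + 96*y^2 + 128*sqrt(2)*y + 672*y + 896*sqrt(2)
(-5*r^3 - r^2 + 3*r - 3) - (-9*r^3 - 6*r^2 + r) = 4*r^3 + 5*r^2 + 2*r - 3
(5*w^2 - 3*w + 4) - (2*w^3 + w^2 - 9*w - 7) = -2*w^3 + 4*w^2 + 6*w + 11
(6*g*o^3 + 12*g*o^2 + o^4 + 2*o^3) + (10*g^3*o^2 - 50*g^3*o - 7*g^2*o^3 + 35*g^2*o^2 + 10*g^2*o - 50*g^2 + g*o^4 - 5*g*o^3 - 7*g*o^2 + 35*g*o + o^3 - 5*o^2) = 10*g^3*o^2 - 50*g^3*o - 7*g^2*o^3 + 35*g^2*o^2 + 10*g^2*o - 50*g^2 + g*o^4 + g*o^3 + 5*g*o^2 + 35*g*o + o^4 + 3*o^3 - 5*o^2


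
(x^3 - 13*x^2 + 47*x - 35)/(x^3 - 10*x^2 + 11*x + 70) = (x - 1)/(x + 2)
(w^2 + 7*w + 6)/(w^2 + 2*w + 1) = (w + 6)/(w + 1)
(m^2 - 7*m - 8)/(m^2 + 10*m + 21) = (m^2 - 7*m - 8)/(m^2 + 10*m + 21)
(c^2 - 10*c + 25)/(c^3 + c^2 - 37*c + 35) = (c - 5)/(c^2 + 6*c - 7)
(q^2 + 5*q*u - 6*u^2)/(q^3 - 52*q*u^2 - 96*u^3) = (q - u)/(q^2 - 6*q*u - 16*u^2)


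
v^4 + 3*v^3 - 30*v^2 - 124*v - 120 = (v - 6)*(v + 2)^2*(v + 5)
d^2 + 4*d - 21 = (d - 3)*(d + 7)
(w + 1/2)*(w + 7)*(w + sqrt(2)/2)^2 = w^4 + sqrt(2)*w^3 + 15*w^3/2 + 4*w^2 + 15*sqrt(2)*w^2/2 + 15*w/4 + 7*sqrt(2)*w/2 + 7/4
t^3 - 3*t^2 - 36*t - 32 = (t - 8)*(t + 1)*(t + 4)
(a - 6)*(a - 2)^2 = a^3 - 10*a^2 + 28*a - 24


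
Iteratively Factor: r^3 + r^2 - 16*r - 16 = (r + 4)*(r^2 - 3*r - 4) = (r + 1)*(r + 4)*(r - 4)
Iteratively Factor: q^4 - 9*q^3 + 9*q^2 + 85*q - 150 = (q - 5)*(q^3 - 4*q^2 - 11*q + 30) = (q - 5)*(q - 2)*(q^2 - 2*q - 15) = (q - 5)*(q - 2)*(q + 3)*(q - 5)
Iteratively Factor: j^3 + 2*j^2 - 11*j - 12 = (j + 4)*(j^2 - 2*j - 3) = (j - 3)*(j + 4)*(j + 1)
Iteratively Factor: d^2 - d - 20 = (d + 4)*(d - 5)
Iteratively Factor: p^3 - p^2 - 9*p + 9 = (p - 3)*(p^2 + 2*p - 3) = (p - 3)*(p + 3)*(p - 1)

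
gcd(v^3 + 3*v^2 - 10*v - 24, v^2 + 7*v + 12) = v + 4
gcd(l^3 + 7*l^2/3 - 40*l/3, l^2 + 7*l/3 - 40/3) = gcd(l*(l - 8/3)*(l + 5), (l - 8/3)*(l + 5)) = l^2 + 7*l/3 - 40/3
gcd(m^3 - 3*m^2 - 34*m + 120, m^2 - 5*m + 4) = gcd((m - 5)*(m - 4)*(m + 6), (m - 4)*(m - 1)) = m - 4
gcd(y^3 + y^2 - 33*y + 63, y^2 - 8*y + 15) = y - 3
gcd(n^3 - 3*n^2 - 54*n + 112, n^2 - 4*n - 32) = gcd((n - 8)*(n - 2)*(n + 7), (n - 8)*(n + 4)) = n - 8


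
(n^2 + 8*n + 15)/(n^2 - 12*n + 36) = (n^2 + 8*n + 15)/(n^2 - 12*n + 36)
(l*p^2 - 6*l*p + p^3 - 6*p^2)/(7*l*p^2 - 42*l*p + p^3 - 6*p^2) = (l + p)/(7*l + p)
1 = 1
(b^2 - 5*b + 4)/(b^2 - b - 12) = (b - 1)/(b + 3)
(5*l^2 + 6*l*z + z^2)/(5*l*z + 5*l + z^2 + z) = (l + z)/(z + 1)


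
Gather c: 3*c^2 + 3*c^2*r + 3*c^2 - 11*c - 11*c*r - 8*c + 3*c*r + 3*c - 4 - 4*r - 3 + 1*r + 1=c^2*(3*r + 6) + c*(-8*r - 16) - 3*r - 6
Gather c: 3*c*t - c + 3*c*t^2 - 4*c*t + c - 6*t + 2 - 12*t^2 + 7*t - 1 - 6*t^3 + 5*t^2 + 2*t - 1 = c*(3*t^2 - t) - 6*t^3 - 7*t^2 + 3*t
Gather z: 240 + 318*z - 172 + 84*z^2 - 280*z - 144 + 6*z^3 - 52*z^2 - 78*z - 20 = 6*z^3 + 32*z^2 - 40*z - 96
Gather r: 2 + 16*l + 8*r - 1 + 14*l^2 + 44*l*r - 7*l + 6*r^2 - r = 14*l^2 + 9*l + 6*r^2 + r*(44*l + 7) + 1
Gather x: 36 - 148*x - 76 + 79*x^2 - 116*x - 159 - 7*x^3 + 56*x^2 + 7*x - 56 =-7*x^3 + 135*x^2 - 257*x - 255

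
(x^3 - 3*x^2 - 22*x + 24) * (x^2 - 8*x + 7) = x^5 - 11*x^4 + 9*x^3 + 179*x^2 - 346*x + 168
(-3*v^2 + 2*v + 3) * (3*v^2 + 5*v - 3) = -9*v^4 - 9*v^3 + 28*v^2 + 9*v - 9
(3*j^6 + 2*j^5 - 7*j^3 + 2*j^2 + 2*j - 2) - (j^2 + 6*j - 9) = 3*j^6 + 2*j^5 - 7*j^3 + j^2 - 4*j + 7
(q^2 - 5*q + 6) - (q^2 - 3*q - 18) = 24 - 2*q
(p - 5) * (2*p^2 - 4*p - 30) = 2*p^3 - 14*p^2 - 10*p + 150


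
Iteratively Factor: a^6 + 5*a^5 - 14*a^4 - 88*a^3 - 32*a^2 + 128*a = (a)*(a^5 + 5*a^4 - 14*a^3 - 88*a^2 - 32*a + 128) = a*(a - 1)*(a^4 + 6*a^3 - 8*a^2 - 96*a - 128) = a*(a - 1)*(a + 4)*(a^3 + 2*a^2 - 16*a - 32) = a*(a - 1)*(a + 2)*(a + 4)*(a^2 - 16) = a*(a - 1)*(a + 2)*(a + 4)^2*(a - 4)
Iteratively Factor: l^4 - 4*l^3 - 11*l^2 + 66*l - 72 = (l - 3)*(l^3 - l^2 - 14*l + 24) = (l - 3)*(l - 2)*(l^2 + l - 12) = (l - 3)^2*(l - 2)*(l + 4)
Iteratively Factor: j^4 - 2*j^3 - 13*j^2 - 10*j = (j + 2)*(j^3 - 4*j^2 - 5*j) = (j - 5)*(j + 2)*(j^2 + j) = j*(j - 5)*(j + 2)*(j + 1)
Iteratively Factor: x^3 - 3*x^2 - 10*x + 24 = (x - 2)*(x^2 - x - 12) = (x - 2)*(x + 3)*(x - 4)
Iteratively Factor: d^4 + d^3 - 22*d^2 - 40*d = (d - 5)*(d^3 + 6*d^2 + 8*d) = (d - 5)*(d + 4)*(d^2 + 2*d) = (d - 5)*(d + 2)*(d + 4)*(d)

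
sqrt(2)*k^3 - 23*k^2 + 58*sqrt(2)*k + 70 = (k - 7*sqrt(2))*(k - 5*sqrt(2))*(sqrt(2)*k + 1)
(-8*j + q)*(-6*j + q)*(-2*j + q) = -96*j^3 + 76*j^2*q - 16*j*q^2 + q^3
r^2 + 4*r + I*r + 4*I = (r + 4)*(r + I)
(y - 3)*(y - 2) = y^2 - 5*y + 6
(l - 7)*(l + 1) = l^2 - 6*l - 7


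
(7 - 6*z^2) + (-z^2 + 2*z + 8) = -7*z^2 + 2*z + 15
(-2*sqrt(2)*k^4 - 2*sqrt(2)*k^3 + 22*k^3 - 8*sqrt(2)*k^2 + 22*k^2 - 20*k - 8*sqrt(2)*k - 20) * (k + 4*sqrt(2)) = -2*sqrt(2)*k^5 - 2*sqrt(2)*k^4 + 6*k^4 + 6*k^3 + 80*sqrt(2)*k^3 - 84*k^2 + 80*sqrt(2)*k^2 - 80*sqrt(2)*k - 84*k - 80*sqrt(2)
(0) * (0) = 0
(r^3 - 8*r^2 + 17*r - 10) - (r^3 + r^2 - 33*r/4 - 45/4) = -9*r^2 + 101*r/4 + 5/4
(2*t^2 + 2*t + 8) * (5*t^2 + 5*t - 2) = 10*t^4 + 20*t^3 + 46*t^2 + 36*t - 16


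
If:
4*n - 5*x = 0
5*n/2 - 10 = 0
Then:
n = 4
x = 16/5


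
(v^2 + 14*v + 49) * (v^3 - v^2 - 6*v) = v^5 + 13*v^4 + 29*v^3 - 133*v^2 - 294*v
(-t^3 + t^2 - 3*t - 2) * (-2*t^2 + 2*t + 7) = 2*t^5 - 4*t^4 + t^3 + 5*t^2 - 25*t - 14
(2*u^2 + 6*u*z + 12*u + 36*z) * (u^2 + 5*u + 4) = 2*u^4 + 6*u^3*z + 22*u^3 + 66*u^2*z + 68*u^2 + 204*u*z + 48*u + 144*z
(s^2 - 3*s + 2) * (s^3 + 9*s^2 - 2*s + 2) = s^5 + 6*s^4 - 27*s^3 + 26*s^2 - 10*s + 4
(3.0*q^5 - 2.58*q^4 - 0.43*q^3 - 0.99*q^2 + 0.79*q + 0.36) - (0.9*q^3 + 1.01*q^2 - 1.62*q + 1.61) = 3.0*q^5 - 2.58*q^4 - 1.33*q^3 - 2.0*q^2 + 2.41*q - 1.25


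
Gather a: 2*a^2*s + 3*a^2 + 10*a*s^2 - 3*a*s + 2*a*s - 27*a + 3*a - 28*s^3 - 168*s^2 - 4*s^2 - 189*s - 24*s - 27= a^2*(2*s + 3) + a*(10*s^2 - s - 24) - 28*s^3 - 172*s^2 - 213*s - 27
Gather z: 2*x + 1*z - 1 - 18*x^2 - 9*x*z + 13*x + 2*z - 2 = -18*x^2 + 15*x + z*(3 - 9*x) - 3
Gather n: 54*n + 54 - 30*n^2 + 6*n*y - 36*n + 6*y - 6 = -30*n^2 + n*(6*y + 18) + 6*y + 48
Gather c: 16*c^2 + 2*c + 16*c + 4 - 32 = 16*c^2 + 18*c - 28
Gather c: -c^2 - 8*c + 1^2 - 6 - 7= -c^2 - 8*c - 12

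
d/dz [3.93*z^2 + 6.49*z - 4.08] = 7.86*z + 6.49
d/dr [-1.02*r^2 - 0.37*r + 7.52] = -2.04*r - 0.37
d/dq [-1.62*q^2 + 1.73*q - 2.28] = 1.73 - 3.24*q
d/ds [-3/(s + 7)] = 3/(s + 7)^2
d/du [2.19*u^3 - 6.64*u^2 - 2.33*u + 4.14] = 6.57*u^2 - 13.28*u - 2.33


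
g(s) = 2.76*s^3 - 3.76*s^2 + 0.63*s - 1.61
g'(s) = 8.28*s^2 - 7.52*s + 0.63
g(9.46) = 2004.45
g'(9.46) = 670.48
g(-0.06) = -1.66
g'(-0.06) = 1.11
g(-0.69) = -4.74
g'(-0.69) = 9.76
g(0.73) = -2.08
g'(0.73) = -0.45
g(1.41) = -0.46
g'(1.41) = 6.49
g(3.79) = 97.02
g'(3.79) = 91.06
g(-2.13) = -46.68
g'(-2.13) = 54.21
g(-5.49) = -575.09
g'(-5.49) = 291.47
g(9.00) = 1711.54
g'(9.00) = 603.63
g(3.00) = 40.96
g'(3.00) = 52.59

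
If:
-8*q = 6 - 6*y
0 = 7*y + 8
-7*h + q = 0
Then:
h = -45/196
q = -45/28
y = -8/7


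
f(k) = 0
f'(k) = 0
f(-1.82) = 0.00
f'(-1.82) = 0.00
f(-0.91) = 0.00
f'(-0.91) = 0.00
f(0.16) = 0.00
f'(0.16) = 0.00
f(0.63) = 0.00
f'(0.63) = 0.00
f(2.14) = 0.00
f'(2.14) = 0.00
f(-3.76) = 0.00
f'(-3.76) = 0.00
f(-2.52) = 0.00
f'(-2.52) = 0.00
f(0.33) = 0.00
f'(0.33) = 0.00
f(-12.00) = 0.00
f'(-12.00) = 0.00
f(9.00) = 0.00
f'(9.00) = 0.00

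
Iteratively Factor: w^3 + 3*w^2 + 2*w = (w)*(w^2 + 3*w + 2) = w*(w + 2)*(w + 1)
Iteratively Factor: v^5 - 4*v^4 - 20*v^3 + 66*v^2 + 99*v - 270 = (v + 3)*(v^4 - 7*v^3 + v^2 + 63*v - 90) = (v - 2)*(v + 3)*(v^3 - 5*v^2 - 9*v + 45) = (v - 3)*(v - 2)*(v + 3)*(v^2 - 2*v - 15) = (v - 5)*(v - 3)*(v - 2)*(v + 3)*(v + 3)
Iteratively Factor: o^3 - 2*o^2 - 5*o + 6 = (o - 3)*(o^2 + o - 2) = (o - 3)*(o - 1)*(o + 2)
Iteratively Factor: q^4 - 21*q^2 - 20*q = (q + 4)*(q^3 - 4*q^2 - 5*q) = (q + 1)*(q + 4)*(q^2 - 5*q) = (q - 5)*(q + 1)*(q + 4)*(q)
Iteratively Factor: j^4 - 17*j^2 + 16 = (j + 4)*(j^3 - 4*j^2 - j + 4) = (j - 1)*(j + 4)*(j^2 - 3*j - 4) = (j - 1)*(j + 1)*(j + 4)*(j - 4)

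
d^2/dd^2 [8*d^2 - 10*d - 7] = 16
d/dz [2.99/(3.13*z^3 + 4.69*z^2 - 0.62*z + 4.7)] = (-28.0761*z^2 - 28.0462*z + 1.8538)/(3.13*z^3 + 4.69*z^2 - 0.62*z + 4.7)^2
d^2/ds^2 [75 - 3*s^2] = -6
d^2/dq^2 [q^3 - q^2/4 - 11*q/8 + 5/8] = 6*q - 1/2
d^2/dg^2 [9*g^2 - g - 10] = 18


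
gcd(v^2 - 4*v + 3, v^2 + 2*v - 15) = v - 3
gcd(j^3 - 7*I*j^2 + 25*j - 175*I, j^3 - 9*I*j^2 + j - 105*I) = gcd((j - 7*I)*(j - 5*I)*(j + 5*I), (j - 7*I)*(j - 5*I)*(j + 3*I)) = j^2 - 12*I*j - 35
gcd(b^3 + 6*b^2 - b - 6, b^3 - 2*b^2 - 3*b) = b + 1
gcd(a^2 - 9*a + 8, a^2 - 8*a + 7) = a - 1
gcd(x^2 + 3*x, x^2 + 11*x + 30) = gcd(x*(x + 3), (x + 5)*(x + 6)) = 1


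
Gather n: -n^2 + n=-n^2 + n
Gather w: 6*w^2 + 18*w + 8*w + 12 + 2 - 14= 6*w^2 + 26*w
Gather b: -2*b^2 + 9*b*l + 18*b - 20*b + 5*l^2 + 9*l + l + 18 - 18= -2*b^2 + b*(9*l - 2) + 5*l^2 + 10*l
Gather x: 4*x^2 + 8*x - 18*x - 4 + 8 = 4*x^2 - 10*x + 4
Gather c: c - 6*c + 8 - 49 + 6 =-5*c - 35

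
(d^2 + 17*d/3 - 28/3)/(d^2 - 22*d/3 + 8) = (d + 7)/(d - 6)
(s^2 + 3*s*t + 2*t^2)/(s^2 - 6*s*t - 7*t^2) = (s + 2*t)/(s - 7*t)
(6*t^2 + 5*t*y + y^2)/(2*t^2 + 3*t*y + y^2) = (3*t + y)/(t + y)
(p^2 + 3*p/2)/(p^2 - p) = (p + 3/2)/(p - 1)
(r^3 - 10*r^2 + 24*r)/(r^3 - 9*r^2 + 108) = r*(r - 4)/(r^2 - 3*r - 18)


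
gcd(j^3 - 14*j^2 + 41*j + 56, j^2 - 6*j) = 1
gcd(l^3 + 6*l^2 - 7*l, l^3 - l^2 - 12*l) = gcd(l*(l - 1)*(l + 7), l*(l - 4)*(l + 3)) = l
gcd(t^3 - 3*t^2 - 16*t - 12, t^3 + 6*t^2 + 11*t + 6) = t^2 + 3*t + 2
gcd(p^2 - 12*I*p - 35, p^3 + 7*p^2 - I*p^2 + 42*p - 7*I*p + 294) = p - 7*I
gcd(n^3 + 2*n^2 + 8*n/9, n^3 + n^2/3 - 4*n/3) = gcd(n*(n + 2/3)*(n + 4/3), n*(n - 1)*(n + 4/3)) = n^2 + 4*n/3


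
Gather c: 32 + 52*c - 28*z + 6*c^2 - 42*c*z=6*c^2 + c*(52 - 42*z) - 28*z + 32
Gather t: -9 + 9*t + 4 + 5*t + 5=14*t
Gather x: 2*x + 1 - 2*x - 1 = 0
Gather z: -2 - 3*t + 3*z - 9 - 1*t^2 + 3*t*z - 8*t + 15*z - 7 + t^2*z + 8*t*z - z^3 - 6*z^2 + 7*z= -t^2 - 11*t - z^3 - 6*z^2 + z*(t^2 + 11*t + 25) - 18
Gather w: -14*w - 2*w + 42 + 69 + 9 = 120 - 16*w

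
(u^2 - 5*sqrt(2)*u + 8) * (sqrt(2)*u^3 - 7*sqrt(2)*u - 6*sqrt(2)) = sqrt(2)*u^5 - 10*u^4 + sqrt(2)*u^3 - 6*sqrt(2)*u^2 + 70*u^2 - 56*sqrt(2)*u + 60*u - 48*sqrt(2)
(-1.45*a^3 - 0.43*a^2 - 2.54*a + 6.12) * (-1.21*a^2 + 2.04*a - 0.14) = 1.7545*a^5 - 2.4377*a^4 + 2.3992*a^3 - 12.5266*a^2 + 12.8404*a - 0.8568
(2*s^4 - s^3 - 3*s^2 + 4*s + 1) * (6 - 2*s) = -4*s^5 + 14*s^4 - 26*s^2 + 22*s + 6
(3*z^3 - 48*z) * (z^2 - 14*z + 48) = 3*z^5 - 42*z^4 + 96*z^3 + 672*z^2 - 2304*z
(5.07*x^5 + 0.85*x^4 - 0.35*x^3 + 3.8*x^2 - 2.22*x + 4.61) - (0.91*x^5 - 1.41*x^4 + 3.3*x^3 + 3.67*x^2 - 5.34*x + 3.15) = 4.16*x^5 + 2.26*x^4 - 3.65*x^3 + 0.13*x^2 + 3.12*x + 1.46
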